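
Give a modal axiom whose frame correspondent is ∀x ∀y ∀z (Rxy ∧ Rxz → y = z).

A defining formula is ◇s → □s (the CD axiom).
Suppose ◇s→□s is valid. Take Rxy, Rxz and set V(s)={y}. Then ◇s at x, so □s at x, so s at z, i.e. z=y.

◇s → □s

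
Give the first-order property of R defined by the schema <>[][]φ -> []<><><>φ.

This is a Sahlqvist (Geach-type) schema ◇^1□^2φ → □^1◇^3φ.
Minimal-valuation argument: fix x; take any y with xR^1y and any z with xR^1z. Set V(φ) to the set of worlds R-reachable from y in exactly 2 steps. Then □^2φ holds at y, so the antecedent holds at x; validity forces ◇^3φ at z, giving a w with zR^3w and yR^2w.
First-order correspondent: forall x forall y forall z ((xRy & xRz) -> exists w (y R^2 w & z R^3 w)).

forall x forall y forall z ((xRy & xRz) -> exists w (y R^2 w & z R^3 w))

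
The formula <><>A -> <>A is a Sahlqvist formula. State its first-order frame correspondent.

transitivity

This is a form of the 4 axiom.
It corresponds to transitivity: forall x forall y forall z (Rxy & Ryz -> Rxz).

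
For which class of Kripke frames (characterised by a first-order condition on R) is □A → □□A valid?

transitivity

This schema is the 4 axiom.
Its frame correspondent is transitivity — ∀x ∀y ∀z (Rxy ∧ Ryz → Rxz).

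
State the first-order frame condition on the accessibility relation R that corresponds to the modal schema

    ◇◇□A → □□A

∀x ∀y ∀z ((xR²y ∧ xR²z) → ∃w (yRw ∧ z = w))

This is a Sahlqvist (Geach-type) schema ◇^2□^1A → □^2◇^0A.
Minimal-valuation argument: fix x; take any y with xR^2y and any z with xR^2z. Set V(A) to the set of worlds R-reachable from y in exactly 1 step. Then □^1A holds at y, so the antecedent holds at x; validity forces ◇^0A at z, giving a w with zR^0w and yR^1w.
First-order correspondent: ∀x ∀y ∀z ((xR²y ∧ xR²z) → ∃w (yRw ∧ z = w)).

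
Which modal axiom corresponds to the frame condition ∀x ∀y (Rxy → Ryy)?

□(□p → p)

A defining formula is □(□p → p) (the T□ axiom).
Suppose □(□p→p) is valid. Take Rxy and set V(p)={w : Ryw}. Then at y, □p holds; since □(□p→p) at x, □p→p at y, so p at y, i.e. Ryy.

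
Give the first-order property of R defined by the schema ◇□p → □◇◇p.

∀x ∀y ∀z ((xRy ∧ xRz) → ∃w (yRw ∧ zR²w))

This is a Sahlqvist (Geach-type) schema ◇^1□^1p → □^1◇^2p.
Minimal-valuation argument: fix x; take any y with xR^1y and any z with xR^1z. Set V(p) to the set of worlds R-reachable from y in exactly 1 step. Then □^1p holds at y, so the antecedent holds at x; validity forces ◇^2p at z, giving a w with zR^2w and yR^1w.
First-order correspondent: ∀x ∀y ∀z ((xRy ∧ xRz) → ∃w (yRw ∧ zR²w)).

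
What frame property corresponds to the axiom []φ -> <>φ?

seriality

Suppose □φ→◇φ is valid. At any x set V(φ)=W. Then □φ at x, so ◇φ at x, so x has a successor.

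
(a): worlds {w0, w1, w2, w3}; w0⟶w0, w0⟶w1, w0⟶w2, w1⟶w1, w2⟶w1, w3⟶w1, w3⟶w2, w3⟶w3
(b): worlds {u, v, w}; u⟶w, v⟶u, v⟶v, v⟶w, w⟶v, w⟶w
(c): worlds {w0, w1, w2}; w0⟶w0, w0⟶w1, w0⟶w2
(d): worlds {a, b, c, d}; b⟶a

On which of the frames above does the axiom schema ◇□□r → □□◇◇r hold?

(a), (b), (d)

Frame correspondent (Sahlqvist): ∀x ∀y ∀z ((xRy ∧ xR²z) → ∃w (yR²w ∧ zR²w)) — i.e. a generalized confluence (Geach) condition.
(a): condition met.
(b): condition met.
(c): fails — w0Rw0, w0R²w1 but no w with w0R²w and w1R²w.
(d): condition met.
Valid on: (a), (b), (d).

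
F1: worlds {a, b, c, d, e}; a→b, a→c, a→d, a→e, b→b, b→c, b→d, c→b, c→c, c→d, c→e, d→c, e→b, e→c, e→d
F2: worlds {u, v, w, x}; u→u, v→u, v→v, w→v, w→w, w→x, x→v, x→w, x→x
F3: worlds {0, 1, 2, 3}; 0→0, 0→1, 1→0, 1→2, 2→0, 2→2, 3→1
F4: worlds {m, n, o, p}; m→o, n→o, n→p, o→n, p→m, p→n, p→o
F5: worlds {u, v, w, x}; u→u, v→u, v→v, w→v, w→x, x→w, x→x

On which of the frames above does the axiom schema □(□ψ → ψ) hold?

F2

This is the axiom for shift-reflexivity; its first-order frame correspondent is ∀x ∀y (Rxy → Ryy).
F1: fails — Rcd but not Rdd.
F2: condition met.
F3: fails — R31 but not R11.
F4: fails — Ron but not Rnn.
F5: fails — Rxw but not Rww.
Valid on: F2.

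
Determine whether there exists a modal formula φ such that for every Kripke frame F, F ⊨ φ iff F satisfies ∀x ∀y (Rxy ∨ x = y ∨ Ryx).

Any modally definable frame class is closed under disjoint unions.
Take 4 disjoint single-world reflexive frames: each is trivially connected, but their disjoint union has 4 worlds with no edge between distinct components, so it is not connected.
So no modal formula (or set of formulas) defines exactly the connected frames.

No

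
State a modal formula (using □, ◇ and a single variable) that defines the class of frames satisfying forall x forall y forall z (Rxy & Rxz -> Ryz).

This is the Euclidean property; the standard corresponding axiom is 5: ◇ψ → □◇ψ.
Suppose ◇ψ→□◇ψ is valid. Take Rxy, Rxz and set V(ψ)={y}. Then ◇ψ at x, so □◇ψ at x, so ◇ψ at z, so some w with Rzw has ψ; w=y, i.e. Rzy. By symmetry of the argument, Ryz.

◇ψ → □◇ψ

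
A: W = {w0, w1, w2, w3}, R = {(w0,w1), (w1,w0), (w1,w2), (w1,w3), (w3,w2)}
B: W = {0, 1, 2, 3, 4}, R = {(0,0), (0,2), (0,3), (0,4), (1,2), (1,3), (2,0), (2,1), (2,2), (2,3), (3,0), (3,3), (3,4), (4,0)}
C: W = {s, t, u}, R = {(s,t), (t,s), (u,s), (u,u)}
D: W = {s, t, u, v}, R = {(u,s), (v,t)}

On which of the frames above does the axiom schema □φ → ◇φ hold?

B, C

Frame correspondent (Sahlqvist): ∀x ∃y Rxy — i.e. seriality.
A: fails — world w2 has no successor.
B: satisfies the condition.
C: satisfies the condition.
D: fails — world s has no successor.
Valid on: B, C.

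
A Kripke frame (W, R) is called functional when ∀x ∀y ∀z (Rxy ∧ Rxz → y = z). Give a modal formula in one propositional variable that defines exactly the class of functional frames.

The condition is partial functionality. The CD schema ◇q → □q defines it.
Suppose ◇q→□q is valid. Take Rxy, Rxz and set V(q)={y}. Then ◇q at x, so □q at x, so q at z, i.e. z=y.

◇q → □q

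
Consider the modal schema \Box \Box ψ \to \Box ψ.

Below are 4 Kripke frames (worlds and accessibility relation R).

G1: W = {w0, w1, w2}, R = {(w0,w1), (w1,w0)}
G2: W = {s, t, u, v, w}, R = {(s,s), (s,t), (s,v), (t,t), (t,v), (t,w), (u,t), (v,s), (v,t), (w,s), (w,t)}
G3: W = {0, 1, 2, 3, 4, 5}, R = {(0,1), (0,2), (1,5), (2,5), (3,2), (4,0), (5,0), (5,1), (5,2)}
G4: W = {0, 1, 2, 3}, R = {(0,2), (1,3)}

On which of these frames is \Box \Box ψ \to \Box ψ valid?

Frame correspondent (Sahlqvist): \forall x \forall y (Rxy \to \exists z (Rxz \wedge Rzy)) — i.e. density.
G1: fails — Rw0w1 but no z with Rw0z and Rzw1.
G2: holds.
G3: fails — R32 but no z with R3z and Rz2.
G4: fails — R13 but no z with R1z and Rz3.
Valid on: G2.

G2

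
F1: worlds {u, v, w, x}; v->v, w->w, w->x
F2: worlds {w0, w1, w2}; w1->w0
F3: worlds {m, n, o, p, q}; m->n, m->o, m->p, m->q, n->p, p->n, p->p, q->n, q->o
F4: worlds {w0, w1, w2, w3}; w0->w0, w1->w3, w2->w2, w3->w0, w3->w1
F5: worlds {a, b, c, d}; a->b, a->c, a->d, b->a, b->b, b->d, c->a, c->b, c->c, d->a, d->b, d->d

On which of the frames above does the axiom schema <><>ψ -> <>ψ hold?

F1, F2

This is the axiom for a generalized confluence (Geach) condition; its first-order frame correspondent is forall x forall y (x R^2 y -> exists w (y = w & xRw)).
F1: condition met.
F2: condition met.
F3: fails — nR²n but no w with n=w and nRw.
F4: fails — w1R²w0 but no w with w0=w and w1Rw.
F5: fails — aR²a but no w with a=w and aRw.
Valid on: F1, F2.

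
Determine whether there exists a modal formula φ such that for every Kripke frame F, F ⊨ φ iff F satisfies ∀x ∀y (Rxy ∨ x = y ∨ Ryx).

No — not modally definable

Any modally definable frame class is closed under disjoint unions.
Take 2 disjoint single-world reflexive frames: each is trivially connected, but their disjoint union has 2 worlds with no edge between distinct components, so it is not connected.
So the class is not modally definable.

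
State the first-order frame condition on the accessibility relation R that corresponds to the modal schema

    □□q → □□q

∀x ∀z (xR²z → ∃w (xR²w ∧ z = w))

This is a Sahlqvist (Geach-type) schema ◇^0□^2q → □^2◇^0q.
Minimal-valuation argument: fix x; take any y with xR^0y and any z with xR^2z. Set V(q) to the set of worlds R-reachable from y in exactly 2 steps. Then □^2q holds at y, so the antecedent holds at x; validity forces ◇^0q at z, giving a w with zR^0w and yR^2w.
First-order correspondent: ∀x ∀z (xR²z → ∃w (xR²w ∧ z = w)).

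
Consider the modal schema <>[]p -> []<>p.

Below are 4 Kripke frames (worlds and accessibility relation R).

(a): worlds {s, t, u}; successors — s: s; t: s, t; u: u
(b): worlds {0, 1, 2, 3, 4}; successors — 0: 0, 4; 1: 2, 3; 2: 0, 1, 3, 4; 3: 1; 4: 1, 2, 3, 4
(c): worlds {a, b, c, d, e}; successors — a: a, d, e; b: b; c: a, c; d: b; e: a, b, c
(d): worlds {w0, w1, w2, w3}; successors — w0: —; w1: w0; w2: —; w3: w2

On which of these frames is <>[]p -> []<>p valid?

(a)

Frame correspondent (Sahlqvist): forall x forall y forall z (Rxy & Rxz -> exists w (Ryw & Rzw)) — i.e. convergence.
(a): satisfies the condition.
(b): fails — R23 and R20 but 3 and 0 have no common successor.
(c): fails — Raa and Rad but a and d have no common successor.
(d): fails — Rw1w0 and Rw1w0 but w0 and w0 have no common successor.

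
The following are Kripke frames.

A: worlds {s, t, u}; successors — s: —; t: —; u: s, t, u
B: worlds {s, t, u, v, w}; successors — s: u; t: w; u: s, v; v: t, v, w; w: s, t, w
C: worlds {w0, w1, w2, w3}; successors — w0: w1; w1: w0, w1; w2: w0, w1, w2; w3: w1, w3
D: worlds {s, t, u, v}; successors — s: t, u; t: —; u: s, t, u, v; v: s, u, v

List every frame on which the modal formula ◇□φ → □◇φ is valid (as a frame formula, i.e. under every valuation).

C

This is the axiom for convergence; its first-order frame correspondent is ∀x ∀y ∀z (Rxy ∧ Rxz → ∃w (Ryw ∧ Rzw)).
A: fails — Rus and Rus but s and s have no common successor.
B: fails — Ruv and Rus but v and s have no common successor.
C: holds.
D: fails — Rsu and Rst but u and t have no common successor.
Valid on: C.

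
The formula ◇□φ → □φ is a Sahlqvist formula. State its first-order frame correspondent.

the Euclidean property: ∀x ∀y ∀z (Rxy ∧ Rxz → Ryz)

This is frame-equivalent to ◇φ → □◇φ (substitute ¬φ for φ and contrapose).
Suppose ◇φ→□◇φ is valid. Take Rxy, Rxz and set V(φ)={y}. Then ◇φ at x, so □◇φ at x, so ◇φ at z, so some w with Rzw has φ; w=y, i.e. Rzy. By symmetry of the argument, Ryz.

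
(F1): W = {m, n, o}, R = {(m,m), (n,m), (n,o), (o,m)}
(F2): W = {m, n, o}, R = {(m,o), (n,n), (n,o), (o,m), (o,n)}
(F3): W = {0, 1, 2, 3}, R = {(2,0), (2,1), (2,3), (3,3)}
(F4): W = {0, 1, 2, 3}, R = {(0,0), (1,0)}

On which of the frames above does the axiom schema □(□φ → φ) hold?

Frame correspondent (Sahlqvist): ∀x ∀y (Rxy → Ryy) — i.e. shift-reflexivity.
(F1): fails — Rno but not Roo.
(F2): fails — Rom but not Rmm.
(F3): fails — R20 but not R00.
(F4): ✓.
Valid on: (F4).

(F4)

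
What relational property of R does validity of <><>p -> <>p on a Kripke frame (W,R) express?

transitivity

This schema is equivalent to the 4 axiom □p → □□p.
Its frame correspondent is transitivity — forall x forall y forall z (Rxy & Ryz -> Rxz).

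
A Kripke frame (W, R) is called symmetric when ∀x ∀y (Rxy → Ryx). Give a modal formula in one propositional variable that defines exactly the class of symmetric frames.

A defining formula is s → □◇s (the B axiom).
Suppose s→□◇s is valid. Take Rxy and set V(s)={x}. Then s at x, so □◇s at x, so ◇s at y, so some z with Ryz has s; z=x, i.e. Ryx.

s → □◇s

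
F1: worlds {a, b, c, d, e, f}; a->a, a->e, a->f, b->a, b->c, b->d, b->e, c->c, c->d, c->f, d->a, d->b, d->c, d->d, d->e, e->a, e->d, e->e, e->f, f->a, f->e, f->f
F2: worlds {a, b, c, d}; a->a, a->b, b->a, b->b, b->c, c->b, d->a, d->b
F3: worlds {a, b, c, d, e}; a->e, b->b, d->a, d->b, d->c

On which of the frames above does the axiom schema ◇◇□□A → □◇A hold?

This is the axiom for a generalized confluence (Geach) condition; its first-order frame correspondent is ∀x ∀y ∀z ((xR²y ∧ xRz) → ∃w (yR²w ∧ zRw)).
F1: satisfies the condition.
F2: satisfies the condition.
F3: fails — dR²b, dRa but no w with bR²w and aRw.
Valid on: F1, F2.

F1, F2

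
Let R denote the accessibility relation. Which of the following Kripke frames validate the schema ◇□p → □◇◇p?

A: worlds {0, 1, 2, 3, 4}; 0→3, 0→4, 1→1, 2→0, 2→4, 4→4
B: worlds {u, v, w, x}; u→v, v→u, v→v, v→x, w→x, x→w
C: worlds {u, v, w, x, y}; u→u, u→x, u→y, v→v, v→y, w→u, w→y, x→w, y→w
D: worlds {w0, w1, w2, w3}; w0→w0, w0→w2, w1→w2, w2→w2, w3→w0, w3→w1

Frame correspondent (Sahlqvist): ∀x ∀y ∀z ((xRy ∧ xRz) → ∃w (yRw ∧ zR²w)) — i.e. a generalized confluence (Geach) condition.
A: fails — 0R3, 0R3 but no w with 3Rw and 3R²w.
B: fails — vRu, vRx but no t with uRt and xR²t.
C: fails — uRx, uRx but no t with xRt and xR²t.
D: ✓.
Valid on: D.

D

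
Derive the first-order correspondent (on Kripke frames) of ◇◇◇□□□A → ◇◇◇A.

This is a Sahlqvist (Geach-type) schema ◇^3□^3A → □^0◇^3A.
Minimal-valuation argument: fix x; take any y with xR^3y and any z with xR^0z. Set V(A) to the set of worlds R-reachable from y in exactly 3 steps. Then □^3A holds at y, so the antecedent holds at x; validity forces ◇^3A at z, giving a w with zR^3w and yR^3w.
First-order correspondent: ∀x ∀y (xR³y → ∃w (yR³w ∧ xR³w)).

∀x ∀y (xR³y → ∃w (yR³w ∧ xR³w))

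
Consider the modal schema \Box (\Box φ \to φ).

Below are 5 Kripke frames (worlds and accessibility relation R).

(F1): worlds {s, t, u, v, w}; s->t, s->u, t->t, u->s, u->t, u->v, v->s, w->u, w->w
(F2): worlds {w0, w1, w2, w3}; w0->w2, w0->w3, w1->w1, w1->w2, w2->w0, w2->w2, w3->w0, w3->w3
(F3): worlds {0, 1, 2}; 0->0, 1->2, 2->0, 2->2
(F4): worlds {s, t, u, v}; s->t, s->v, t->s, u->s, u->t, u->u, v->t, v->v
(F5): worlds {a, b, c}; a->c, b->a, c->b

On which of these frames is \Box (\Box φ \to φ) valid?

(F3)

This is the axiom for shift-reflexivity; its first-order frame correspondent is \forall x \forall y (Rxy \to Ryy).
(F1): fails — Ruv but not Rvv.
(F2): fails — Rw3w0 but not Rw0w0.
(F3): satisfies the condition.
(F4): fails — Rut but not Rtt.
(F5): fails — Rac but not Rcc.
Valid on: (F3).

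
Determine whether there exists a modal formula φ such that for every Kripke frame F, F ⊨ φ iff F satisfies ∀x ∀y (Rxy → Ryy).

Definable; □(□q → q) defines it

The condition is shift-reflexivity. A defining modal formula is □(□q → q).
Suppose □(□q→q) is valid. Take Rxy and set V(q)={w : Ryw}. Then at y, □q holds; since □(□q→q) at x, □q→q at y, so q at y, i.e. Ryy.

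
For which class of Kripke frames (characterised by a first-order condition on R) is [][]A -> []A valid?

Suppose □□A→□A is valid. Take Rxy and set V(A)={w : xR²w}. Then □□A at x, so □A at x, so A at y, i.e. ∃z(Rxz∧Rzy).
Conversely, any frame satisfying forall x forall y (Rxy -> exists z (Rxz & Rzy)) validates the schema.
So the correspondent is density.

density: forall x forall y (Rxy -> exists z (Rxz & Rzy))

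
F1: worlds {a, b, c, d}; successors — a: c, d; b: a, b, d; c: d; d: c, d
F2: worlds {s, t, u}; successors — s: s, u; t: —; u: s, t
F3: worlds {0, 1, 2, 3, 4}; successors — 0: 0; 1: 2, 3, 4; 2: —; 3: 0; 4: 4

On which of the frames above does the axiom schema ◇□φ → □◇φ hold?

F1

The schema corresponds to convergence: ∀x ∀y ∀z (Rxy ∧ Rxz → ∃w (Ryw ∧ Rzw)).
F1: satisfies the condition.
F2: fails — Rus and Rut but s and t have no common successor.
F3: fails — R12 and R12 but 2 and 2 have no common successor.
Valid on: F1.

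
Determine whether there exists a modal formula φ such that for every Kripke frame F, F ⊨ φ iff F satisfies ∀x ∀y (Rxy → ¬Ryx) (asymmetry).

Modal frame validity is preserved under surjective bounded morphisms.
The 4-cycle (worlds w0,w1,w2,w3 with w0→w1→w2→w3→w0) is asymmetric. Mapping every world to a single reflexive point • is a surjective bounded morphism, and the reflexive point is not asymmetric (R•• but asymmetry requires ¬R••).
So the class is not modally definable.

Not modally definable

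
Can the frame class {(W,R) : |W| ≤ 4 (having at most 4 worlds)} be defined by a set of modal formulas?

No

Any modally definable frame class is closed under disjoint unions.
Any modal formula valid on each of 5 disjoint one-world frames is valid on their disjoint union (validity is preserved under disjoint unions). Each one-world frame has |W|=1≤4, but the union has |W|=5.
So the class is not modally definable.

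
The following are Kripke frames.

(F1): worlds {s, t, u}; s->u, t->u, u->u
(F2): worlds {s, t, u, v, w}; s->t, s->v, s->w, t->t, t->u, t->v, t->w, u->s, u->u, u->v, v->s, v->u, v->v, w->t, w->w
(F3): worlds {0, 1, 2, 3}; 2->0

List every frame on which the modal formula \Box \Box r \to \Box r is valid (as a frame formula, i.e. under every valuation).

(F1), (F2)

The schema corresponds to density: \forall x \forall y (Rxy \to \exists z (Rxz \wedge Rzy)).
(F1): ✓.
(F2): ✓.
(F3): fails — R20 but no z with R2z and Rz0.
Valid on: (F1), (F2).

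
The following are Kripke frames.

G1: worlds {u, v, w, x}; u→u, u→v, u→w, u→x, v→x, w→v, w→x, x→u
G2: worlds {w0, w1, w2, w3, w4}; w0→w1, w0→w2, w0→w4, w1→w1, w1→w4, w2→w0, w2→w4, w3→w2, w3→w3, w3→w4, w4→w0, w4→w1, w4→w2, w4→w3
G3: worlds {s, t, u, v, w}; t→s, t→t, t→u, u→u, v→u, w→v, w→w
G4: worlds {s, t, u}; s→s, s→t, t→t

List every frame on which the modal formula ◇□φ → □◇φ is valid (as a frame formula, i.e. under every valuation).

Frame correspondent (Sahlqvist): ∀x ∀y ∀z (Rxy ∧ Rxz → ∃w (Ryw ∧ Rzw)) — i.e. convergence.
G1: fails — Ruv and Rux but v and x have no common successor.
G2: ✓.
G3: fails — Rts and Rts but s and s have no common successor.
G4: ✓.
Valid on: G2, G4.

G2, G4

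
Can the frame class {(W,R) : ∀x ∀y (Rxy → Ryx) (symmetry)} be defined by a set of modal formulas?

This is a Sahlqvist condition; the B axiom r → □◇r defines it.

Definable; r → □◇r defines it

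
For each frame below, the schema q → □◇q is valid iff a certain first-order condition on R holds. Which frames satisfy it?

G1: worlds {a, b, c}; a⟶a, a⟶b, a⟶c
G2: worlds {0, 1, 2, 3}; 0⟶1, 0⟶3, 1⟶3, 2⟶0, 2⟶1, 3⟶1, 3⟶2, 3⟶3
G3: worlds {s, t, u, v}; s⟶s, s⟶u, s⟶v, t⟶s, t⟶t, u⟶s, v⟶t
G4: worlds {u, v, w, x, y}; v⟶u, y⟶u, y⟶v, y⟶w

none

This is the axiom for symmetry; its first-order frame correspondent is ∀x ∀y (Rxy → Ryx).
G1: fails — Rac but not Rca.
G2: fails — R32 but not R23.
G3: fails — Rvt but not Rtv.
G4: fails — Rvu but not Ruv.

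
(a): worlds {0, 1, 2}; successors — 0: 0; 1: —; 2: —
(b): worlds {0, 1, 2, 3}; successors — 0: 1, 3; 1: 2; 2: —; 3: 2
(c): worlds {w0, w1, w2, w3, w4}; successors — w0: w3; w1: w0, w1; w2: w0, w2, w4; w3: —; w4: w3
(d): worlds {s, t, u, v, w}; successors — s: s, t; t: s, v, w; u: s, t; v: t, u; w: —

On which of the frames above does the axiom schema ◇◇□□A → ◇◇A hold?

(a)

The schema corresponds to a generalized confluence (Geach) condition: ∀x ∀y (xR²y → ∃w (yR²w ∧ xR²w)).
(a): condition met.
(b): fails — 0R²2 but no w with 2R²w and 0R²w.
(c): fails — w1R²w0 but no w with w0R²w and w1R²w.
(d): fails — sR²w but no w* with wR²w* and sR²w*.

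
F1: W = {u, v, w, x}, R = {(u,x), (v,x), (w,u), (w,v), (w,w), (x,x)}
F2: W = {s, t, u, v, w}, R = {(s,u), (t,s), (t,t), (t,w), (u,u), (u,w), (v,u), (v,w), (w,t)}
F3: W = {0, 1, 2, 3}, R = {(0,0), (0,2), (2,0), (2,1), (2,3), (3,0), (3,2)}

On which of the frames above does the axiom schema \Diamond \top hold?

F1, F2

This is the axiom for seriality; its first-order frame correspondent is \forall x \exists y Rxy.
F1: holds.
F2: holds.
F3: fails — world 1 has no successor.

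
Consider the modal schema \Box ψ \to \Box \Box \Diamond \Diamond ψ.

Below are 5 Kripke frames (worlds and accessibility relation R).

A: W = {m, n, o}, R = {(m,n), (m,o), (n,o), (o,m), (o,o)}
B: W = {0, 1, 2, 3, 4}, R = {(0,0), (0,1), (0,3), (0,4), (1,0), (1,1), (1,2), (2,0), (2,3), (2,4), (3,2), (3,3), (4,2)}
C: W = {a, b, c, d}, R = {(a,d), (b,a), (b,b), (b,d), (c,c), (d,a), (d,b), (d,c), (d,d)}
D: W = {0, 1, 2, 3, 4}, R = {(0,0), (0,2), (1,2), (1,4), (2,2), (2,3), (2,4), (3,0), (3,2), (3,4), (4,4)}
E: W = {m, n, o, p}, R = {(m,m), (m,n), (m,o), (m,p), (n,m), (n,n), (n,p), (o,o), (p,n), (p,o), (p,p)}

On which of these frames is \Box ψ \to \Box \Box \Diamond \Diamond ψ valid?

This is the axiom for a generalized confluence (Geach) condition; its first-order frame correspondent is \forall x \forall z (x R^2 z \to \exists w (xRw \wedge z R^2 w)).
A: holds.
B: fails — 4R²4 but no w with 4Rw and 4R²w.
C: fails — aR²c but no w with aRw and cR²w.
D: fails — 0R²4 but no w with 0Rw and 4R²w.
E: fails — nR²o but no w with nRw and oR²w.
Valid on: A.

A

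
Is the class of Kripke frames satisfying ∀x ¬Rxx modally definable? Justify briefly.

Not modally definable

Modal frame validity is preserved under surjective bounded morphisms.
The 3-cycle (worlds a,b,c with a→b→c→a) is irreflexive, and the map sending every world to a single reflexive point • is a surjective bounded morphism (forth: every edge maps to (•,•); back: every world has a successor). So any modal formula valid on the 3-cycle is also valid on the reflexive point, which is not irreflexive.
So no modal formula (or set of formulas) defines exactly the irreflexive frames.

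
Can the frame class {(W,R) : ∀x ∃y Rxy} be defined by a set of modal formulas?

The condition is seriality. A defining modal formula is □r → ◇r.
Suppose □r→◇r is valid. At any x set V(r)=W. Then □r at x, so ◇r at x, so x has a successor.

Yes, by □r → ◇r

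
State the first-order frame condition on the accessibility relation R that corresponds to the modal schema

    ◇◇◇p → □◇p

This is a Sahlqvist (Geach-type) schema ◇^3□^0p → □^1◇^1p.
First-order correspondent: ∀x ∀y ∀z ((xR³y ∧ xRz) → ∃w (y = w ∧ zRw)).

∀x ∀y ∀z ((xR³y ∧ xRz) → ∃w (y = w ∧ zRw))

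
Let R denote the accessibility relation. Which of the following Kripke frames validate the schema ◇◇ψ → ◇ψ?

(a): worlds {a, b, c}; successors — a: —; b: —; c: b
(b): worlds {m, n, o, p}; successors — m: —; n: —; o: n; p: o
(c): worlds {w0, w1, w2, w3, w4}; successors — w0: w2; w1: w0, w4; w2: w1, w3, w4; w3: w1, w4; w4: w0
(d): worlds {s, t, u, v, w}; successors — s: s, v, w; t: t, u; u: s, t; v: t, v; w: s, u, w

(a)

This is the axiom for transitivity; its first-order frame correspondent is ∀x ∀y ∀z (Rxy ∧ Ryz → Rxz).
(a): holds.
(b): fails — Rpo and Ron but not Rpn.
(c): fails — Rw1w0 and Rw0w2 but not Rw1w2.
(d): fails — Rwu and Rut but not Rwt.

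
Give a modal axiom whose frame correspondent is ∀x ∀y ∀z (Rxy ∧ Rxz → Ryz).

◇r → □◇r

The condition is the Euclidean property. The 5 schema ◇r → □◇r defines it.
Suppose ◇r→□◇r is valid. Take Rxy, Rxz and set V(r)={y}. Then ◇r at x, so □◇r at x, so ◇r at z, so some w with Rzw has r; w=y, i.e. Rzy. By symmetry of the argument, Ryz.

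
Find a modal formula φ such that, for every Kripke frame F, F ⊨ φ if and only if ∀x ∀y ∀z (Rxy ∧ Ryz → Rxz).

This is transitivity; the standard corresponding axiom is 4: □s → □□s.

□s → □□s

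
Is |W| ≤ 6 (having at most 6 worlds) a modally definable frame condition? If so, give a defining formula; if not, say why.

No

If a class were modally definable it would be closed under disjoint unions (Goldblatt–Thomason).
Any modal formula valid on each of 7 disjoint one-world frames is valid on their disjoint union (validity is preserved under disjoint unions). Each one-world frame has |W|=1≤6, but the union has |W|=7.
So the class is not modally definable.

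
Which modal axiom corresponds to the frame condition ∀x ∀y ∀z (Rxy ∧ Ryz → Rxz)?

□ψ → □□ψ

The condition is transitivity. The 4 schema □ψ → □□ψ defines it.
Suppose □ψ→□□ψ is valid. Take Rxy, Ryz and set V(ψ)={w : Rxw}. Then □ψ at x, so □□ψ at x, so □ψ at y, so ψ at z, i.e. Rxz.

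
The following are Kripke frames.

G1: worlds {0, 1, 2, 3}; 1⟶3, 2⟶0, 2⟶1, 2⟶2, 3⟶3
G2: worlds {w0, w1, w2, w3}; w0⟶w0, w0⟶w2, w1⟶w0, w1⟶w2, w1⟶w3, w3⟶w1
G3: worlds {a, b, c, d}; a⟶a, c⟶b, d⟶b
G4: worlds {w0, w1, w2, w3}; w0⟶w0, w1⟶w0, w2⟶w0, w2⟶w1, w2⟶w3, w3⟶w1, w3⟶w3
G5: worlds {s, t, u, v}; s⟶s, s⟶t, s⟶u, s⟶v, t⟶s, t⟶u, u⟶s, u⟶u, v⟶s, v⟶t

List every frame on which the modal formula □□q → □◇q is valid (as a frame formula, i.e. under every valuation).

This is the axiom for a generalized confluence (Geach) condition; its first-order frame correspondent is ∀x ∀z (xRz → ∃w (xR²w ∧ zRw)).
G1: fails — 2R0 but no w with 2R²w and 0Rw.
G2: fails — w0Rw2 but no w with w0R²w and w2Rw.
G3: fails — cRb but no w with cR²w and bRw.
G4: condition met.
G5: condition met.

G4, G5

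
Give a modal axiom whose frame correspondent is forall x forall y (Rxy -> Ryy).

A defining formula is □(□p → p) (the T□ axiom).
Suppose □(□p→p) is valid. Take Rxy and set V(p)={w : Ryw}. Then at y, □p holds; since □(□p→p) at x, □p→p at y, so p at y, i.e. Ryy.

□(□p → p)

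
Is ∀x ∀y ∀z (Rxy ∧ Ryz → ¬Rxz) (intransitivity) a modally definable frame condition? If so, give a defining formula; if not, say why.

Not modally definable

Modal frame validity is preserved under surjective bounded morphisms.
The 7-cycle (worlds w0,w1,w2,w3,w4,w5,w6 with w0→w1→w2→w3→w4→w5→w6→w0) is intransitive. Mapping every world to a single reflexive point • is a surjective bounded morphism; the reflexive point is not intransitive (R••∧R•• but R••).
So the class is not modally definable.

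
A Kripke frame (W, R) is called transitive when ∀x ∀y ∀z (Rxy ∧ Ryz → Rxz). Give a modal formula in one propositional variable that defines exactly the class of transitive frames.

A defining formula is □r → □□r (the 4 axiom).
Suppose □r→□□r is valid. Take Rxy, Ryz and set V(r)={w : Rxw}. Then □r at x, so □□r at x, so □r at y, so r at z, i.e. Rxz.

□r → □□r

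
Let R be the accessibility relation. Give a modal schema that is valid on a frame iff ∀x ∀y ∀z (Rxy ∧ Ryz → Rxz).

A defining formula is □q → □□q (the 4 axiom).

□q → □□q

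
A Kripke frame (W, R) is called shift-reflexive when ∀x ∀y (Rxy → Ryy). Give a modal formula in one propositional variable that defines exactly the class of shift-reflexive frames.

□(□s → s)

This is shift-reflexivity; the standard corresponding axiom is T□: □(□s → s).
Suppose □(□s→s) is valid. Take Rxy and set V(s)={w : Ryw}. Then at y, □s holds; since □(□s→s) at x, □s→s at y, so s at y, i.e. Ryy.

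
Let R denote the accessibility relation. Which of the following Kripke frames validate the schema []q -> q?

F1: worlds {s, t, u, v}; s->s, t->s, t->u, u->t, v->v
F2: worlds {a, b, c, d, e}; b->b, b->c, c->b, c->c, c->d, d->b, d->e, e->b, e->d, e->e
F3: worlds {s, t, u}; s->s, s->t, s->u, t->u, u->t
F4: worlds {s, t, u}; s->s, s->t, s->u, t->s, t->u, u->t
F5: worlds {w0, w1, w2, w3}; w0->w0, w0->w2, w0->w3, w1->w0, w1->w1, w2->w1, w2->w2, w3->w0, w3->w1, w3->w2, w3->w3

The schema corresponds to reflexivity: forall x Rxx.
F1: fails — world t does not see itself.
F2: fails — world a does not see itself.
F3: fails — world t does not see itself.
F4: fails — world t does not see itself.
F5: satisfies the condition.
Valid on: F5.

F5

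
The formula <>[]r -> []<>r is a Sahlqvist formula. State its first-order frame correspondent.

This schema is the .2 axiom.
It corresponds to convergence: forall x forall y forall z (Rxy & Rxz -> exists w (Ryw & Rzw)).

Convergence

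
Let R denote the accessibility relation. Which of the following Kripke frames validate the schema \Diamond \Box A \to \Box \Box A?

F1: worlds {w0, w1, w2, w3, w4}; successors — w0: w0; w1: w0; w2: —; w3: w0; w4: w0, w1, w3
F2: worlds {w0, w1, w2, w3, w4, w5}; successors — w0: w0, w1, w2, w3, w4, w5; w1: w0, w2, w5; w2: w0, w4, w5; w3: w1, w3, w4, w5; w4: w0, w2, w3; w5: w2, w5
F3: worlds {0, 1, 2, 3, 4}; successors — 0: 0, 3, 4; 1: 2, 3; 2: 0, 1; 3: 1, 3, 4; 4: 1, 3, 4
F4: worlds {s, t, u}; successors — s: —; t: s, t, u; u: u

F1

This is the axiom for a generalized confluence (Geach) condition; its first-order frame correspondent is \forall x \forall y \forall z ((xRy \wedge x R^2 z) \to \exists w (yRw \wedge z = w)).
F1: satisfies the condition.
F2: fails — w0Rw1, w0R²w1 but no w with w1Rw and w1=w.
F3: fails — 0R0, 0R²1 but no w with 0Rw and 1=w.
F4: fails — tRs, tR²s but no w with sRw and s=w.
Valid on: F1.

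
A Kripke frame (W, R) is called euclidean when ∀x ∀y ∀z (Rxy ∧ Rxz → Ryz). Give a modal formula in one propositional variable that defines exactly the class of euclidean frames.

This is the Euclidean property; the standard corresponding axiom is 5: ◇ψ → □◇ψ.
Suppose ◇ψ→□◇ψ is valid. Take Rxy, Rxz and set V(ψ)={y}. Then ◇ψ at x, so □◇ψ at x, so ◇ψ at z, so some w with Rzw has ψ; w=y, i.e. Rzy. By symmetry of the argument, Ryz.

◇ψ → □◇ψ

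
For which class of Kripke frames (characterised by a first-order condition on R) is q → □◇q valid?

Suppose q→□◇q is valid. Take Rxy and set V(q)={x}. Then q at x, so □◇q at x, so ◇q at y, so some z with Ryz has q; z=x, i.e. Ryx.
The converse is a direct semantic check.
So the correspondent is symmetry.

symmetry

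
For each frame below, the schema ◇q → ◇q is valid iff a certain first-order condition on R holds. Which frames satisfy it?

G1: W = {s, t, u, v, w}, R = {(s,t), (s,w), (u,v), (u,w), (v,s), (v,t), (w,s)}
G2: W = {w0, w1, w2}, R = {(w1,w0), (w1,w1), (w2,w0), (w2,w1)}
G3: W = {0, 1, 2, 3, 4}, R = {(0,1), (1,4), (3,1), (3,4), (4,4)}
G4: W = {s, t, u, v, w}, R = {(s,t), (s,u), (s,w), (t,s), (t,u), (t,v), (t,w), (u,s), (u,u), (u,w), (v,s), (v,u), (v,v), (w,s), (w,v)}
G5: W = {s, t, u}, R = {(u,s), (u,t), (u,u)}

Frame correspondent (Sahlqvist): ∀x ∀y (xRy → ∃w (y = w ∧ xRw)) — i.e. a generalized confluence (Geach) condition.
G1: ✓.
G2: ✓.
G3: ✓.
G4: ✓.
G5: ✓.

G1, G2, G3, G4, G5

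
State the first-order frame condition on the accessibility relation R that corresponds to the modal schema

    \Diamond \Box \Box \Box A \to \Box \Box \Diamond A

This is a Sahlqvist (Geach-type) schema ◇^1□^3A → □^2◇^1A.
Minimal-valuation argument: fix x; take any y with xR^1y and any z with xR^2z. Set V(A) to the set of worlds R-reachable from y in exactly 3 steps. Then □^3A holds at y, so the antecedent holds at x; validity forces ◇^1A at z, giving a w with zR^1w and yR^3w.
First-order correspondent: \forall x \forall y \forall z ((xRy \wedge x R^2 z) \to \exists w (y R^3 w \wedge zRw)).

\forall x \forall y \forall z ((xRy \wedge x R^2 z) \to \exists w (y R^3 w \wedge zRw))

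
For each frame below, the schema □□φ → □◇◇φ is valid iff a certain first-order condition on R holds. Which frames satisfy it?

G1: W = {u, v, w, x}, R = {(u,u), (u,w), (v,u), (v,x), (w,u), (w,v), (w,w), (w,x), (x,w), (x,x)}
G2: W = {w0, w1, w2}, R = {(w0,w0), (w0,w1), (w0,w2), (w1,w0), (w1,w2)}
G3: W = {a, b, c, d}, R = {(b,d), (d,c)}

This is the axiom for a generalized confluence (Geach) condition; its first-order frame correspondent is ∀x ∀z (xRz → ∃w (xR²w ∧ zR²w)).
G1: ✓.
G2: fails — w0Rw2 but no w with w0R²w and w2R²w.
G3: fails — bRd but no w with bR²w and dR²w.
Valid on: G1.

G1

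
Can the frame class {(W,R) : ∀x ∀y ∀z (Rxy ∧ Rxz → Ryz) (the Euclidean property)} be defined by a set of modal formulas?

Yes, by ◇q → □◇q

The condition is the Euclidean property. A defining modal formula is ◇q → □◇q.
Suppose ◇q→□◇q is valid. Take Rxy, Rxz and set V(q)={y}. Then ◇q at x, so □◇q at x, so ◇q at z, so some w with Rzw has q; w=y, i.e. Rzy. By symmetry of the argument, Ryz.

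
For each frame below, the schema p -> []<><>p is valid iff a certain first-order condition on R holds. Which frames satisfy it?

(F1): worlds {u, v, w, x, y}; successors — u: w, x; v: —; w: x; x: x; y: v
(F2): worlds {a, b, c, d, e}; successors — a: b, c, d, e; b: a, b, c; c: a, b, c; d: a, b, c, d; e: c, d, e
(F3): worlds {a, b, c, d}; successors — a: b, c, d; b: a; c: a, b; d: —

Frame correspondent (Sahlqvist): forall x forall z (xRz -> exists w (x = w & z R^2 w)) — i.e. a generalized confluence (Geach) condition.
(F1): fails — uRw but no t with u=t and wR²t.
(F2): ✓.
(F3): fails — aRb but no w with a=w and bR²w.
Valid on: (F2).

(F2)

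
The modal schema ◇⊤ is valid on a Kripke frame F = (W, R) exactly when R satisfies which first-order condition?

seriality

This schema is equivalent to the D axiom □ψ → ◇ψ.
It corresponds to seriality: ∀x ∃y Rxy.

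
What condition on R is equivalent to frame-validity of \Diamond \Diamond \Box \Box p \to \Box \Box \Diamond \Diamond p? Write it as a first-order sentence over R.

\forall x \forall y \forall z ((x R^2 y \wedge x R^2 z) \to \exists w (y R^2 w \wedge z R^2 w))

This is a Sahlqvist (Geach-type) schema ◇^2□^2p → □^2◇^2p.
Minimal-valuation argument: fix x; take any y with xR^2y and any z with xR^2z. Set V(p) to the set of worlds R-reachable from y in exactly 2 steps. Then □^2p holds at y, so the antecedent holds at x; validity forces ◇^2p at z, giving a w with zR^2w and yR^2w.
First-order correspondent: \forall x \forall y \forall z ((x R^2 y \wedge x R^2 z) \to \exists w (y R^2 w \wedge z R^2 w)).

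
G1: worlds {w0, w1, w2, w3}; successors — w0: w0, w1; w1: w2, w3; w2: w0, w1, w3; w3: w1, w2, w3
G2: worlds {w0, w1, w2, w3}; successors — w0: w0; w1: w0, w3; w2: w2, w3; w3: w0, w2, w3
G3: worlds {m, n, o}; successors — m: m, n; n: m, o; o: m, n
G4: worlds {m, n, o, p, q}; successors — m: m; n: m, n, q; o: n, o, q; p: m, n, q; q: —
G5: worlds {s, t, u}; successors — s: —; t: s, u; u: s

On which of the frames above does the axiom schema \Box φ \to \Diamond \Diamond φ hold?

G1, G2, G3

The schema corresponds to a generalized confluence (Geach) condition: \forall x \exists w (xRw \wedge x R^2 w).
G1: holds.
G2: holds.
G3: holds.
G4: fails — at q but no w with qRw and qR²w.
G5: fails — at s but no w with sRw and sR²w.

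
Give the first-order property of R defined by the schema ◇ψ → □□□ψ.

This is a Sahlqvist (Geach-type) schema ◇^1□^0ψ → □^3◇^0ψ.
First-order correspondent: ∀x ∀y ∀z ((xRy ∧ xR³z) → ∃w (y = w ∧ z = w)).

∀x ∀y ∀z ((xRy ∧ xR³z) → ∃w (y = w ∧ z = w))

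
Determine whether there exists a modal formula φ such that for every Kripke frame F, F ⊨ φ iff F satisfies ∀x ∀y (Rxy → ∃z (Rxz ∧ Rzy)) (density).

Yes — defined by □□r → □r

The condition is density. A defining modal formula is □□r → □r.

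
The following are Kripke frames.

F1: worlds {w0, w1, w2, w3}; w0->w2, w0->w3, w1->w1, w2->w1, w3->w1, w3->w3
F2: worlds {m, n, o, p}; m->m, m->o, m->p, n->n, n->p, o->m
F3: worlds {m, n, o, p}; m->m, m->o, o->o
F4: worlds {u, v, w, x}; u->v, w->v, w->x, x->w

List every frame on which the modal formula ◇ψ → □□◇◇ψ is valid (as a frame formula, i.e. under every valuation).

This is the axiom for a generalized confluence (Geach) condition; its first-order frame correspondent is ∀x ∀y ∀z ((xRy ∧ xR²z) → ∃w (y = w ∧ zR²w)).
F1: fails — w0Rw2, w0R²w1 but no w with w2=w and w1R²w.
F2: fails — mRm, mR²p but no w with m=w and pR²w.
F3: fails — mRm, mR²o but no w with m=w and oR²w.
F4: fails — wRv, wR²w but no t with v=t and wR²t.

none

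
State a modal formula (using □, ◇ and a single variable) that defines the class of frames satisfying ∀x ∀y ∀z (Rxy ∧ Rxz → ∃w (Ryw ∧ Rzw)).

◇□p → □◇p

A defining formula is ◇□p → □◇p (the .2 axiom).
Suppose ◇□p→□◇p is valid. Take Rxy, Rxz and set V(p)={w : Ryw}. Then □p at y so ◇□p at x, so □◇p at x, so ◇p at z, giving w with Rzw and Ryw.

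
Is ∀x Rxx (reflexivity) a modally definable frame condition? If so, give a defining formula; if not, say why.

Definable; □r → r defines it

Yes: it is reflexivity, defined by the T schema □r → r.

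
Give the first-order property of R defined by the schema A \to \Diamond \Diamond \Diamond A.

This is a Sahlqvist (Geach-type) schema ◇^0□^0A → □^0◇^3A.
Minimal-valuation argument: fix x; take any y with xR^0y and any z with xR^0z. Set V(A) to the set of worlds R-reachable from y in exactly 0 steps. Then □^0A holds at y, so the antecedent holds at x; validity forces ◇^3A at z, giving a w with zR^3w and yR^0w.
First-order correspondent: \forall x \exists w (x = w \wedge x R^3 w).

\forall x \exists w (x = w \wedge x R^3 w)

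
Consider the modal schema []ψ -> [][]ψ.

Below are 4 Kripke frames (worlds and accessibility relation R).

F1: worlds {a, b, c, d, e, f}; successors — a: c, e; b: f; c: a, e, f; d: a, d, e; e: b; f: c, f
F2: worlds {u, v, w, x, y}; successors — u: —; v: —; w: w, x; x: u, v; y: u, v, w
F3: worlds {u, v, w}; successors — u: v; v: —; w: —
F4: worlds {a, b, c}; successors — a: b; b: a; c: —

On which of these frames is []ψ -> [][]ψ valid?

F3

This is the axiom for transitivity; its first-order frame correspondent is forall x forall y forall z (Rxy & Ryz -> Rxz).
F1: fails — Rde and Reb but not Rdb.
F2: fails — Rwx and Rxu but not Rwu.
F3: satisfies the condition.
F4: fails — Rab and Rba but not Raa.
Valid on: F3.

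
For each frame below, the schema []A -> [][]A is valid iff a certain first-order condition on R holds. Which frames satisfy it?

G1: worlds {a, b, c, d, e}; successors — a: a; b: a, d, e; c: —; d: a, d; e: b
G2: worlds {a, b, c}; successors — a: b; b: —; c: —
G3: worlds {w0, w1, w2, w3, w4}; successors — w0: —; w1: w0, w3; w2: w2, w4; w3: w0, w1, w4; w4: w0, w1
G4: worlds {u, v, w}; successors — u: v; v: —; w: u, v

G2, G4

Frame correspondent (Sahlqvist): forall x forall y forall z (Rxy & Ryz -> Rxz) — i.e. transitivity.
G1: fails — Reb and Rba but not Rea.
G2: condition met.
G3: fails — Rw2w4 and Rw4w1 but not Rw2w1.
G4: condition met.
Valid on: G2, G4.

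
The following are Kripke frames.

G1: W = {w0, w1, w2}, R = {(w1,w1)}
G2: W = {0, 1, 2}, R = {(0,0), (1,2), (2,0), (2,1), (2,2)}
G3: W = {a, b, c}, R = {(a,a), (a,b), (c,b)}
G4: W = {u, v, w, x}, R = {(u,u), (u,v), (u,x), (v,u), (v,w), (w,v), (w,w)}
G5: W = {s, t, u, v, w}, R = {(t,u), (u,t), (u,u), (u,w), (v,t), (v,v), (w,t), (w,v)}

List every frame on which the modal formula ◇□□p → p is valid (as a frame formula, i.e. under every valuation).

G1

The schema corresponds to a generalized confluence (Geach) condition: ∀x ∀y (xRy → ∃w (yR²w ∧ x = w)).
G1: condition met.
G2: fails — 2R0 but no w with 0R²w and 2=w.
G3: fails — aRb but no w with bR²w and a=w.
G4: fails — uRx but no t with xR²t and u=t.
G5: fails — vRt but no w* with tR²w* and v=w*.
Valid on: G1.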